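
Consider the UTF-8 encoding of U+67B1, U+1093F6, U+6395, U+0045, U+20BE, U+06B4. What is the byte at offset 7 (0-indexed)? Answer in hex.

U+67B1 → 3-byte form E6 9E B1 at offsets 0–2.
U+1093F6 → 4-byte form F4 89 8F B6 at offsets 3–6.
U+6395 → 3-byte form E6 8E 95 at offsets 7–9.
Offset 7 falls in char 3's range; it's byte 1 of E6 8E 95 = 0xE6.

0xE6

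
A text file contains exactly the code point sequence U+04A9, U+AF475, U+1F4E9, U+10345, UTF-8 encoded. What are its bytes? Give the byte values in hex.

D2 A9 F2 AF 91 B5 F0 9F 93 A9 F0 90 8D 85

U+04A9: 2-byte form → D2 A9.
U+AF475: 4-byte form → F2 AF 91 B5.
U+1F4E9: 4-byte form → F0 9F 93 A9.
U+10345: 4-byte form → F0 90 8D 85.
Concatenated (14 bytes): D2 A9 F2 AF 91 B5 F0 9F 93 A9 F0 90 8D 85.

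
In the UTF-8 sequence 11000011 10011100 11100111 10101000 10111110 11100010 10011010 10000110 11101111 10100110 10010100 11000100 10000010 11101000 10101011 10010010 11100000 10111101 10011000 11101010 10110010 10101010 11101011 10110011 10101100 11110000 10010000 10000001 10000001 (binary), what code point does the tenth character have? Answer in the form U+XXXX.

Offset 0: leading byte 0xC3 = 11000011 → 2-byte char #1 = C3 9C.
Offset 2: leading byte 0xE7 = 11100111 → 3-byte char #2 = E7 A8 BE.
Offset 5: leading byte 0xE2 = 11100010 → 3-byte char #3 = E2 9A 86.
Offset 8: leading byte 0xEF = 11101111 → 3-byte char #4 = EF A6 94.
Offset 11: leading byte 0xC4 = 11000100 → 2-byte char #5 = C4 82.
Offset 13: leading byte 0xE8 = 11101000 → 3-byte char #6 = E8 AB 92.
Offset 16: leading byte 0xE0 = 11100000 → 3-byte char #7 = E0 BD 98.
Offset 19: leading byte 0xEA = 11101010 → 3-byte char #8 = EA B2 AA.
Offset 22: leading byte 0xEB = 11101011 → 3-byte char #9 = EB B3 AC.
Offset 25: leading byte 0xF0 = 11110000 → 4-byte char #10 = F0 90 81 81.
Leading byte 0xF0 = 11110000 matches 11110xxx → 4-byte sequence.
Byte 1: 0xF0 = 11110000, payload 000 (3 bits).
Byte 2: 0x90 = 10010000 (10xxxxxx ✓), payload 010000.
Byte 3: 0x81 = 10000001 (10xxxxxx ✓), payload 000001.
Byte 4: 0x81 = 10000001 (10xxxxxx ✓), payload 000001.
Concatenate: 000010000000001000001 = 0x10041 (21 bits → U+10041).

U+10041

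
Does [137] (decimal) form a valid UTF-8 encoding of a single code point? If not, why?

invalid (continuation byte with no leading byte)

Byte 0x89 = 10001001 has the form 10xxxxxx — a continuation byte — but there is no preceding leading byte.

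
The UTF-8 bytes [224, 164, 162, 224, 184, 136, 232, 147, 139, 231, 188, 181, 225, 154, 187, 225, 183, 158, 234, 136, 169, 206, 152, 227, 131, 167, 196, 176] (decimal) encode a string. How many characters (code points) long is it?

10

Byte at offset 0: 0xE0 = 11100000 → 3-byte char (#1). Advance 3.
Byte at offset 3: 0xE0 = 11100000 → 3-byte char (#2). Advance 3.
Byte at offset 6: 0xE8 = 11101000 → 3-byte char (#3). Advance 3.
Byte at offset 9: 0xE7 = 11100111 → 3-byte char (#4). Advance 3.
Byte at offset 12: 0xE1 = 11100001 → 3-byte char (#5). Advance 3.
Byte at offset 15: 0xE1 = 11100001 → 3-byte char (#6). Advance 3.
Byte at offset 18: 0xEA = 11101010 → 3-byte char (#7). Advance 3.
Byte at offset 21: 0xCE = 11001110 → 2-byte char (#8). Advance 2.
Byte at offset 23: 0xE3 = 11100011 → 3-byte char (#9). Advance 3.
Byte at offset 26: 0xC4 = 11000100 → 2-byte char (#10). Advance 2.
Reached end at offset 28 after 10 code points.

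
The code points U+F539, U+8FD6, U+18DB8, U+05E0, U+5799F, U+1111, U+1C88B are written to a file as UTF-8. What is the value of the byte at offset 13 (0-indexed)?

U+F539 → 3-byte form EF 94 B9 at offsets 0–2.
U+8FD6 → 3-byte form E8 BF 96 at offsets 3–5.
U+18DB8 → 4-byte form F0 98 B6 B8 at offsets 6–9.
U+05E0 → 2-byte form D7 A0 at offsets 10–11.
U+5799F → 4-byte form F1 97 A6 9F at offsets 12–15.
Offset 13 falls in char 5's range; it's byte 2 of F1 97 A6 9F = 0x97.

0x97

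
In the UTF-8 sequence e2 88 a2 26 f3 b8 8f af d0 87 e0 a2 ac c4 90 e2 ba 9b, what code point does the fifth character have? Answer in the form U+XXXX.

U+08AC

Offset 0: leading byte 0xE2 = 11100010 → 3-byte char #1 = E2 88 A2.
Offset 3: leading byte 0x26 = 00100110 → 1-byte char #2 = 26.
Offset 4: leading byte 0xF3 = 11110011 → 4-byte char #3 = F3 B8 8F AF.
Offset 8: leading byte 0xD0 = 11010000 → 2-byte char #4 = D0 87.
Offset 10: leading byte 0xE0 = 11100000 → 3-byte char #5 = E0 A2 AC.
Leading byte 0xE0 = 11100000 matches 1110xxxx → 3-byte sequence.
Byte 1: 0xE0 = 11100000, payload 0000 (4 bits).
Byte 2: 0xA2 = 10100010 (10xxxxxx ✓), payload 100010.
Byte 3: 0xAC = 10101100 (10xxxxxx ✓), payload 101100.
Concatenate: 0000100010101100 = 0x8AC (16 bits → U+08AC).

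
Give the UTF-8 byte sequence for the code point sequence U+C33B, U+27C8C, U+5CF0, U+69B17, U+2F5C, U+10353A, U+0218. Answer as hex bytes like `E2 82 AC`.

U+C33B: 3-byte form → EC 8C BB.
U+27C8C: 4-byte form → F0 A7 B2 8C.
U+5CF0: 3-byte form → E5 B3 B0.
U+69B17: 4-byte form → F1 A9 AC 97.
U+2F5C: 3-byte form → E2 BD 9C.
U+10353A: 4-byte form → F4 83 94 BA.
U+0218: 2-byte form → C8 98.
Concatenated (23 bytes): EC 8C BB F0 A7 B2 8C E5 B3 B0 F1 A9 AC 97 E2 BD 9C F4 83 94 BA C8 98.

EC 8C BB F0 A7 B2 8C E5 B3 B0 F1 A9 AC 97 E2 BD 9C F4 83 94 BA C8 98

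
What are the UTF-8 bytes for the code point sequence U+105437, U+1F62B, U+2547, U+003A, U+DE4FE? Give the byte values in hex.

U+105437: 4-byte form → F4 85 90 B7.
U+1F62B: 4-byte form → F0 9F 98 AB.
U+2547: 3-byte form → E2 95 87.
U+003A: 1-byte form → 3A.
U+DE4FE: 4-byte form → F3 9E 93 BE.
Concatenated (16 bytes): F4 85 90 B7 F0 9F 98 AB E2 95 87 3A F3 9E 93 BE.

F4 85 90 B7 F0 9F 98 AB E2 95 87 3A F3 9E 93 BE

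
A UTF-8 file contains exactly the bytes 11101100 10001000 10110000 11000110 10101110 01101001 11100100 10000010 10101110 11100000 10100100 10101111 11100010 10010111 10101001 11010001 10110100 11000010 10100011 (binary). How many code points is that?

Byte at offset 0: 0xEC = 11101100 → 3-byte char (#1). Advance 3.
Byte at offset 3: 0xC6 = 11000110 → 2-byte char (#2). Advance 2.
Byte at offset 5: 0x69 = 01101001 → 1-byte char (#3). Advance 1.
Byte at offset 6: 0xE4 = 11100100 → 3-byte char (#4). Advance 3.
Byte at offset 9: 0xE0 = 11100000 → 3-byte char (#5). Advance 3.
Byte at offset 12: 0xE2 = 11100010 → 3-byte char (#6). Advance 3.
Byte at offset 15: 0xD1 = 11010001 → 2-byte char (#7). Advance 2.
Byte at offset 17: 0xC2 = 11000010 → 2-byte char (#8). Advance 2.
Reached end at offset 19 after 8 code points.

8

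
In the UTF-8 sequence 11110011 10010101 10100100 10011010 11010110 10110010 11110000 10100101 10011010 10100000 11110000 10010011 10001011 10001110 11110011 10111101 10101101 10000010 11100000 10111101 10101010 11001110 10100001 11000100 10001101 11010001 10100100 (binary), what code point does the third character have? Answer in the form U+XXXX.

Offset 0: leading byte 0xF3 = 11110011 → 4-byte char #1 = F3 95 A4 9A.
Offset 4: leading byte 0xD6 = 11010110 → 2-byte char #2 = D6 B2.
Offset 6: leading byte 0xF0 = 11110000 → 4-byte char #3 = F0 A5 9A A0.
Leading byte 0xF0 = 11110000 matches 11110xxx → 4-byte sequence.
Byte 1: 0xF0 = 11110000, payload 000 (3 bits).
Byte 2: 0xA5 = 10100101 (10xxxxxx ✓), payload 100101.
Byte 3: 0x9A = 10011010 (10xxxxxx ✓), payload 011010.
Byte 4: 0xA0 = 10100000 (10xxxxxx ✓), payload 100000.
Concatenate: 000100101011010100000 = 0x256A0 (21 bits → U+256A0).

U+256A0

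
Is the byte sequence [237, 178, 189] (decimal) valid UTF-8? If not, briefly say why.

Structurally a 3-byte sequence; payload = 0xDCBD.
But 0xDCBD is in U+D800–U+DFFF, the surrogate range. Surrogates are not Unicode scalar values and are forbidden in UTF-8.

invalid (encodes a surrogate (U+D800–U+DFFF))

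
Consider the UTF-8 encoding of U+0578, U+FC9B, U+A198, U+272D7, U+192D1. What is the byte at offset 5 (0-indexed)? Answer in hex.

0xEA

U+0578 → 2-byte form D5 B8 at offsets 0–1.
U+FC9B → 3-byte form EF B2 9B at offsets 2–4.
U+A198 → 3-byte form EA 86 98 at offsets 5–7.
Offset 5 falls in char 3's range; it's byte 1 of EA 86 98 = 0xEA.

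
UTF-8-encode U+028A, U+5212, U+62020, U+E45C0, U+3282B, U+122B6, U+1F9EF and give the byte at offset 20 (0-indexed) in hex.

0xB6

U+028A → 2-byte form CA 8A at offsets 0–1.
U+5212 → 3-byte form E5 88 92 at offsets 2–4.
U+62020 → 4-byte form F1 A2 80 A0 at offsets 5–8.
U+E45C0 → 4-byte form F3 A4 97 80 at offsets 9–12.
U+3282B → 4-byte form F0 B2 A0 AB at offsets 13–16.
U+122B6 → 4-byte form F0 92 8A B6 at offsets 17–20.
Offset 20 falls in char 6's range; it's byte 4 of F0 92 8A B6 = 0xB6.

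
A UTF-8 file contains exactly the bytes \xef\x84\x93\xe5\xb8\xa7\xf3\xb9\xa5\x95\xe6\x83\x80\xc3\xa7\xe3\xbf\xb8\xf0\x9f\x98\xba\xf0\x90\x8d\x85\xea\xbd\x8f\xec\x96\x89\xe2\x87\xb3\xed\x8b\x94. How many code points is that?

Byte at offset 0: 0xEF = 11101111 → 3-byte char (#1). Advance 3.
Byte at offset 3: 0xE5 = 11100101 → 3-byte char (#2). Advance 3.
Byte at offset 6: 0xF3 = 11110011 → 4-byte char (#3). Advance 4.
Byte at offset 10: 0xE6 = 11100110 → 3-byte char (#4). Advance 3.
Byte at offset 13: 0xC3 = 11000011 → 2-byte char (#5). Advance 2.
Byte at offset 15: 0xE3 = 11100011 → 3-byte char (#6). Advance 3.
Byte at offset 18: 0xF0 = 11110000 → 4-byte char (#7). Advance 4.
Byte at offset 22: 0xF0 = 11110000 → 4-byte char (#8). Advance 4.
Byte at offset 26: 0xEA = 11101010 → 3-byte char (#9). Advance 3.
Byte at offset 29: 0xEC = 11101100 → 3-byte char (#10). Advance 3.
Byte at offset 32: 0xE2 = 11100010 → 3-byte char (#11). Advance 3.
Byte at offset 35: 0xED = 11101101 → 3-byte char (#12). Advance 3.
Reached end at offset 38 after 12 code points.

12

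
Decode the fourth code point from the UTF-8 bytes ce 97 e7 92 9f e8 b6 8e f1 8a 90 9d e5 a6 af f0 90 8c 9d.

Offset 0: leading byte 0xCE = 11001110 → 2-byte char #1 = CE 97.
Offset 2: leading byte 0xE7 = 11100111 → 3-byte char #2 = E7 92 9F.
Offset 5: leading byte 0xE8 = 11101000 → 3-byte char #3 = E8 B6 8E.
Offset 8: leading byte 0xF1 = 11110001 → 4-byte char #4 = F1 8A 90 9D.
Leading byte 0xF1 = 11110001 matches 11110xxx → 4-byte sequence.
Byte 1: 0xF1 = 11110001, payload 001 (3 bits).
Byte 2: 0x8A = 10001010 (10xxxxxx ✓), payload 001010.
Byte 3: 0x90 = 10010000 (10xxxxxx ✓), payload 010000.
Byte 4: 0x9D = 10011101 (10xxxxxx ✓), payload 011101.
Concatenate: 001001010010000011101 = 0x4A41D (21 bits → U+4A41D).

U+4A41D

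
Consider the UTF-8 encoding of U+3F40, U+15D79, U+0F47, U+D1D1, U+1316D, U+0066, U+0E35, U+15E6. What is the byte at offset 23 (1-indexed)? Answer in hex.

0x97

1-indexed offset 23 is 0-indexed offset 22.
U+3F40 → 3-byte form E3 BD 80 at offsets 0–2.
U+15D79 → 4-byte form F0 95 B5 B9 at offsets 3–6.
U+0F47 → 3-byte form E0 BD 87 at offsets 7–9.
U+D1D1 → 3-byte form ED 87 91 at offsets 10–12.
U+1316D → 4-byte form F0 93 85 AD at offsets 13–16.
U+0066 → 1-byte form 66 at offsets 17–17.
U+0E35 → 3-byte form E0 B8 B5 at offsets 18–20.
U+15E6 → 3-byte form E1 97 A6 at offsets 21–23.
Offset 22 falls in char 8's range; it's byte 2 of E1 97 A6 = 0x97.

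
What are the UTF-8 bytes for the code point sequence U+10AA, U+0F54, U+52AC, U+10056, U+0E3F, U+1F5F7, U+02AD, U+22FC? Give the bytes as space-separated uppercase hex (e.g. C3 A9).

U+10AA: 3-byte form → E1 82 AA.
U+0F54: 3-byte form → E0 BD 94.
U+52AC: 3-byte form → E5 8A AC.
U+10056: 4-byte form → F0 90 81 96.
U+0E3F: 3-byte form → E0 B8 BF.
U+1F5F7: 4-byte form → F0 9F 97 B7.
U+02AD: 2-byte form → CA AD.
U+22FC: 3-byte form → E2 8B BC.
Concatenated (25 bytes): E1 82 AA E0 BD 94 E5 8A AC F0 90 81 96 E0 B8 BF F0 9F 97 B7 CA AD E2 8B BC.

E1 82 AA E0 BD 94 E5 8A AC F0 90 81 96 E0 B8 BF F0 9F 97 B7 CA AD E2 8B BC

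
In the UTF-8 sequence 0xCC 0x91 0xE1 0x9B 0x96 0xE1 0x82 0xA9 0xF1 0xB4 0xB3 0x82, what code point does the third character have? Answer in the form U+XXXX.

Offset 0: leading byte 0xCC = 11001100 → 2-byte char #1 = CC 91.
Offset 2: leading byte 0xE1 = 11100001 → 3-byte char #2 = E1 9B 96.
Offset 5: leading byte 0xE1 = 11100001 → 3-byte char #3 = E1 82 A9.
Leading byte 0xE1 = 11100001 matches 1110xxxx → 3-byte sequence.
Byte 1: 0xE1 = 11100001, payload 0001 (4 bits).
Byte 2: 0x82 = 10000010 (10xxxxxx ✓), payload 000010.
Byte 3: 0xA9 = 10101001 (10xxxxxx ✓), payload 101001.
Concatenate: 0001000010101001 = 0x10A9 (16 bits → U+10A9).

U+10A9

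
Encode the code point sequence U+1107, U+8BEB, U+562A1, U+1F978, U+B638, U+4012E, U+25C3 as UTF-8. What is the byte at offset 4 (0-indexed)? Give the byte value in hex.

U+1107 → 3-byte form E1 84 87 at offsets 0–2.
U+8BEB → 3-byte form E8 AF AB at offsets 3–5.
Offset 4 falls in char 2's range; it's byte 2 of E8 AF AB = 0xAF.

0xAF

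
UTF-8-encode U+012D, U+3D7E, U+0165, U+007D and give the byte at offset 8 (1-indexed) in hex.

0x7D

1-indexed offset 8 is 0-indexed offset 7.
U+012D → 2-byte form C4 AD at offsets 0–1.
U+3D7E → 3-byte form E3 B5 BE at offsets 2–4.
U+0165 → 2-byte form C5 A5 at offsets 5–6.
U+007D → 1-byte form 7D at offsets 7–7.
Offset 7 falls in char 4's range; it's byte 1 of 7D = 0x7D.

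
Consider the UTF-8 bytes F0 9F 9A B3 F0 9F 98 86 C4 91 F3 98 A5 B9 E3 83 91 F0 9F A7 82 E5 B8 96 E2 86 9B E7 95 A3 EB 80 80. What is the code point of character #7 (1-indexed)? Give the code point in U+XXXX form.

Offset 0: leading byte 0xF0 = 11110000 → 4-byte char #1 = F0 9F 9A B3.
Offset 4: leading byte 0xF0 = 11110000 → 4-byte char #2 = F0 9F 98 86.
Offset 8: leading byte 0xC4 = 11000100 → 2-byte char #3 = C4 91.
Offset 10: leading byte 0xF3 = 11110011 → 4-byte char #4 = F3 98 A5 B9.
Offset 14: leading byte 0xE3 = 11100011 → 3-byte char #5 = E3 83 91.
Offset 17: leading byte 0xF0 = 11110000 → 4-byte char #6 = F0 9F A7 82.
Offset 21: leading byte 0xE5 = 11100101 → 3-byte char #7 = E5 B8 96.
Leading byte 0xE5 = 11100101 matches 1110xxxx → 3-byte sequence.
Byte 1: 0xE5 = 11100101, payload 0101 (4 bits).
Byte 2: 0xB8 = 10111000 (10xxxxxx ✓), payload 111000.
Byte 3: 0x96 = 10010110 (10xxxxxx ✓), payload 010110.
Concatenate: 0101111000010110 = 0x5E16 (16 bits → U+5E16).

U+5E16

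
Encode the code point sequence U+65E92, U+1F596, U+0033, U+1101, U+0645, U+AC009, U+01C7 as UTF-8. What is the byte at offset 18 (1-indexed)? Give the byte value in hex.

0x89

1-indexed offset 18 is 0-indexed offset 17.
U+65E92 → 4-byte form F1 A5 BA 92 at offsets 0–3.
U+1F596 → 4-byte form F0 9F 96 96 at offsets 4–7.
U+0033 → 1-byte form 33 at offsets 8–8.
U+1101 → 3-byte form E1 84 81 at offsets 9–11.
U+0645 → 2-byte form D9 85 at offsets 12–13.
U+AC009 → 4-byte form F2 AC 80 89 at offsets 14–17.
Offset 17 falls in char 6's range; it's byte 4 of F2 AC 80 89 = 0x89.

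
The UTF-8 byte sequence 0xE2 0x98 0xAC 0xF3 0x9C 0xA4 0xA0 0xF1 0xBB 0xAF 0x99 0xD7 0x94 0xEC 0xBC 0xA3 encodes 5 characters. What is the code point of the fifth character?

Offset 0: leading byte 0xE2 = 11100010 → 3-byte char #1 = E2 98 AC.
Offset 3: leading byte 0xF3 = 11110011 → 4-byte char #2 = F3 9C A4 A0.
Offset 7: leading byte 0xF1 = 11110001 → 4-byte char #3 = F1 BB AF 99.
Offset 11: leading byte 0xD7 = 11010111 → 2-byte char #4 = D7 94.
Offset 13: leading byte 0xEC = 11101100 → 3-byte char #5 = EC BC A3.
Leading byte 0xEC = 11101100 matches 1110xxxx → 3-byte sequence.
Byte 1: 0xEC = 11101100, payload 1100 (4 bits).
Byte 2: 0xBC = 10111100 (10xxxxxx ✓), payload 111100.
Byte 3: 0xA3 = 10100011 (10xxxxxx ✓), payload 100011.
Concatenate: 1100111100100011 = 0xCF23 (16 bits → U+CF23).

U+CF23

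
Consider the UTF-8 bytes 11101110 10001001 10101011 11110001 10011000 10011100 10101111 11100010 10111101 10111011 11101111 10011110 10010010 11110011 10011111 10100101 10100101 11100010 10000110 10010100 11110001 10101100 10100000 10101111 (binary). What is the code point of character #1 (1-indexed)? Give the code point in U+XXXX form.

U+E26B

Offset 0: leading byte 0xEE = 11101110 → 3-byte char #1 = EE 89 AB.
Leading byte 0xEE = 11101110 matches 1110xxxx → 3-byte sequence.
Byte 1: 0xEE = 11101110, payload 1110 (4 bits).
Byte 2: 0x89 = 10001001 (10xxxxxx ✓), payload 001001.
Byte 3: 0xAB = 10101011 (10xxxxxx ✓), payload 101011.
Concatenate: 1110001001101011 = 0xE26B (16 bits → U+E26B).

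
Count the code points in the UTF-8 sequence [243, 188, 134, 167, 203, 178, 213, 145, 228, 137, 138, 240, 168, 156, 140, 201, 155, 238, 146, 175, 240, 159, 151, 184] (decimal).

8

Byte at offset 0: 0xF3 = 11110011 → 4-byte char (#1). Advance 4.
Byte at offset 4: 0xCB = 11001011 → 2-byte char (#2). Advance 2.
Byte at offset 6: 0xD5 = 11010101 → 2-byte char (#3). Advance 2.
Byte at offset 8: 0xE4 = 11100100 → 3-byte char (#4). Advance 3.
Byte at offset 11: 0xF0 = 11110000 → 4-byte char (#5). Advance 4.
Byte at offset 15: 0xC9 = 11001001 → 2-byte char (#6). Advance 2.
Byte at offset 17: 0xEE = 11101110 → 3-byte char (#7). Advance 3.
Byte at offset 20: 0xF0 = 11110000 → 4-byte char (#8). Advance 4.
Reached end at offset 24 after 8 code points.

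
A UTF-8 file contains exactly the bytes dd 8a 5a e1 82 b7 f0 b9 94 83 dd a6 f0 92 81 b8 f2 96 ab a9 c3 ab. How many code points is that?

Byte at offset 0: 0xDD = 11011101 → 2-byte char (#1). Advance 2.
Byte at offset 2: 0x5A = 01011010 → 1-byte char (#2). Advance 1.
Byte at offset 3: 0xE1 = 11100001 → 3-byte char (#3). Advance 3.
Byte at offset 6: 0xF0 = 11110000 → 4-byte char (#4). Advance 4.
Byte at offset 10: 0xDD = 11011101 → 2-byte char (#5). Advance 2.
Byte at offset 12: 0xF0 = 11110000 → 4-byte char (#6). Advance 4.
Byte at offset 16: 0xF2 = 11110010 → 4-byte char (#7). Advance 4.
Byte at offset 20: 0xC3 = 11000011 → 2-byte char (#8). Advance 2.
Reached end at offset 22 after 8 code points.

8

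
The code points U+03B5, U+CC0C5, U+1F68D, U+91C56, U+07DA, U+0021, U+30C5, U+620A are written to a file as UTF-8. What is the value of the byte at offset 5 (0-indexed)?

0x85

U+03B5 → 2-byte form CE B5 at offsets 0–1.
U+CC0C5 → 4-byte form F3 8C 83 85 at offsets 2–5.
Offset 5 falls in char 2's range; it's byte 4 of F3 8C 83 85 = 0x85.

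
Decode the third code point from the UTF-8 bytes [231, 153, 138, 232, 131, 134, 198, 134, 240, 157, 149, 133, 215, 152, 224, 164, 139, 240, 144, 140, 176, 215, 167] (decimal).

Offset 0: leading byte 0xE7 = 11100111 → 3-byte char #1 = E7 99 8A.
Offset 3: leading byte 0xE8 = 11101000 → 3-byte char #2 = E8 83 86.
Offset 6: leading byte 0xC6 = 11000110 → 2-byte char #3 = C6 86.
Leading byte 0xC6 = 11000110 matches 110xxxxx → 2-byte sequence.
Byte 1: 0xC6 = 11000110, payload 00110 (5 bits).
Byte 2: 0x86 = 10000110 (10xxxxxx ✓), payload 000110.
Concatenate: 00110000110 = 0x186 (11 bits → U+0186).

U+0186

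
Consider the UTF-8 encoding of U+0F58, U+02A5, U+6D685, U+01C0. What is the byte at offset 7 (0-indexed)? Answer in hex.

U+0F58 → 3-byte form E0 BD 98 at offsets 0–2.
U+02A5 → 2-byte form CA A5 at offsets 3–4.
U+6D685 → 4-byte form F1 AD 9A 85 at offsets 5–8.
Offset 7 falls in char 3's range; it's byte 3 of F1 AD 9A 85 = 0x9A.

0x9A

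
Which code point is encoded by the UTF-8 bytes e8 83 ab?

U+80EB

Leading byte 0xE8 = 11101000 matches 1110xxxx → 3-byte sequence.
Byte 1: 0xE8 = 11101000, payload 1000 (4 bits).
Byte 2: 0x83 = 10000011 (10xxxxxx ✓), payload 000011.
Byte 3: 0xAB = 10101011 (10xxxxxx ✓), payload 101011.
Concatenate: 1000000011101011 = 0x80EB (16 bits → U+80EB).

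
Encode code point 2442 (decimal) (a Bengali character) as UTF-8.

E0 A6 8A

U+098A = 0x98A = 2442 decimal. In range U+0800–U+FFFF → 3-byte form: 1110xxxx 10xxxxxx 10xxxxxx.
Binary (16 bits): 0000100110001010.
Split 4+6+6: 0000 | 100110 | 001010.
Byte 1: 11100000 = 0xE0.
Byte 2: 10100110 = 0xA6.
Byte 3: 10001010 = 0x8A.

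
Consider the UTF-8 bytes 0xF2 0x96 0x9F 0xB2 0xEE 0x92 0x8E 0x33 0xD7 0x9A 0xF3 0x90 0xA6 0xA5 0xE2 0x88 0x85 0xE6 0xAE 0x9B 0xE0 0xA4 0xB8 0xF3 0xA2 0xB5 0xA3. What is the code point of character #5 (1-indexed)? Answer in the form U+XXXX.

Offset 0: leading byte 0xF2 = 11110010 → 4-byte char #1 = F2 96 9F B2.
Offset 4: leading byte 0xEE = 11101110 → 3-byte char #2 = EE 92 8E.
Offset 7: leading byte 0x33 = 00110011 → 1-byte char #3 = 33.
Offset 8: leading byte 0xD7 = 11010111 → 2-byte char #4 = D7 9A.
Offset 10: leading byte 0xF3 = 11110011 → 4-byte char #5 = F3 90 A6 A5.
Leading byte 0xF3 = 11110011 matches 11110xxx → 4-byte sequence.
Byte 1: 0xF3 = 11110011, payload 011 (3 bits).
Byte 2: 0x90 = 10010000 (10xxxxxx ✓), payload 010000.
Byte 3: 0xA6 = 10100110 (10xxxxxx ✓), payload 100110.
Byte 4: 0xA5 = 10100101 (10xxxxxx ✓), payload 100101.
Concatenate: 011010000100110100101 = 0xD09A5 (21 bits → U+D09A5).

U+D09A5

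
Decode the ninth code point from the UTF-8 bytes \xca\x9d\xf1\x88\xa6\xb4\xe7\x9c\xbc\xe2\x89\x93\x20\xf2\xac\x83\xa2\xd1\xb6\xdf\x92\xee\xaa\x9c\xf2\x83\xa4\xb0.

U+EA9C

Offset 0: leading byte 0xCA = 11001010 → 2-byte char #1 = CA 9D.
Offset 2: leading byte 0xF1 = 11110001 → 4-byte char #2 = F1 88 A6 B4.
Offset 6: leading byte 0xE7 = 11100111 → 3-byte char #3 = E7 9C BC.
Offset 9: leading byte 0xE2 = 11100010 → 3-byte char #4 = E2 89 93.
Offset 12: leading byte 0x20 = 00100000 → 1-byte char #5 = 20.
Offset 13: leading byte 0xF2 = 11110010 → 4-byte char #6 = F2 AC 83 A2.
Offset 17: leading byte 0xD1 = 11010001 → 2-byte char #7 = D1 B6.
Offset 19: leading byte 0xDF = 11011111 → 2-byte char #8 = DF 92.
Offset 21: leading byte 0xEE = 11101110 → 3-byte char #9 = EE AA 9C.
Leading byte 0xEE = 11101110 matches 1110xxxx → 3-byte sequence.
Byte 1: 0xEE = 11101110, payload 1110 (4 bits).
Byte 2: 0xAA = 10101010 (10xxxxxx ✓), payload 101010.
Byte 3: 0x9C = 10011100 (10xxxxxx ✓), payload 011100.
Concatenate: 1110101010011100 = 0xEA9C (16 bits → U+EA9C).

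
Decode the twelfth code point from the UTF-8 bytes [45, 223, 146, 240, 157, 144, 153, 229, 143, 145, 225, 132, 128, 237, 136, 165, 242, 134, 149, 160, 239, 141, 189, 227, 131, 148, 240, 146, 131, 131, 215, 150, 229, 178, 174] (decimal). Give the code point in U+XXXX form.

U+5CAE

Offset 0: leading byte 0x2D = 00101101 → 1-byte char #1 = 2D.
Offset 1: leading byte 0xDF = 11011111 → 2-byte char #2 = DF 92.
Offset 3: leading byte 0xF0 = 11110000 → 4-byte char #3 = F0 9D 90 99.
Offset 7: leading byte 0xE5 = 11100101 → 3-byte char #4 = E5 8F 91.
Offset 10: leading byte 0xE1 = 11100001 → 3-byte char #5 = E1 84 80.
Offset 13: leading byte 0xED = 11101101 → 3-byte char #6 = ED 88 A5.
Offset 16: leading byte 0xF2 = 11110010 → 4-byte char #7 = F2 86 95 A0.
Offset 20: leading byte 0xEF = 11101111 → 3-byte char #8 = EF 8D BD.
Offset 23: leading byte 0xE3 = 11100011 → 3-byte char #9 = E3 83 94.
Offset 26: leading byte 0xF0 = 11110000 → 4-byte char #10 = F0 92 83 83.
Offset 30: leading byte 0xD7 = 11010111 → 2-byte char #11 = D7 96.
Offset 32: leading byte 0xE5 = 11100101 → 3-byte char #12 = E5 B2 AE.
Leading byte 0xE5 = 11100101 matches 1110xxxx → 3-byte sequence.
Byte 1: 0xE5 = 11100101, payload 0101 (4 bits).
Byte 2: 0xB2 = 10110010 (10xxxxxx ✓), payload 110010.
Byte 3: 0xAE = 10101110 (10xxxxxx ✓), payload 101110.
Concatenate: 0101110010101110 = 0x5CAE (16 bits → U+5CAE).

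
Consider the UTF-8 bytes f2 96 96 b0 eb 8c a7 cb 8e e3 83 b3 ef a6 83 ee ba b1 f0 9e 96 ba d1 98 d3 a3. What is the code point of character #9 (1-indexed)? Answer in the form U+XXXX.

Offset 0: leading byte 0xF2 = 11110010 → 4-byte char #1 = F2 96 96 B0.
Offset 4: leading byte 0xEB = 11101011 → 3-byte char #2 = EB 8C A7.
Offset 7: leading byte 0xCB = 11001011 → 2-byte char #3 = CB 8E.
Offset 9: leading byte 0xE3 = 11100011 → 3-byte char #4 = E3 83 B3.
Offset 12: leading byte 0xEF = 11101111 → 3-byte char #5 = EF A6 83.
Offset 15: leading byte 0xEE = 11101110 → 3-byte char #6 = EE BA B1.
Offset 18: leading byte 0xF0 = 11110000 → 4-byte char #7 = F0 9E 96 BA.
Offset 22: leading byte 0xD1 = 11010001 → 2-byte char #8 = D1 98.
Offset 24: leading byte 0xD3 = 11010011 → 2-byte char #9 = D3 A3.
Leading byte 0xD3 = 11010011 matches 110xxxxx → 2-byte sequence.
Byte 1: 0xD3 = 11010011, payload 10011 (5 bits).
Byte 2: 0xA3 = 10100011 (10xxxxxx ✓), payload 100011.
Concatenate: 10011100011 = 0x4E3 (11 bits → U+04E3).

U+04E3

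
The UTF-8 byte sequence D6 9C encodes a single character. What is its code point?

Leading byte 0xD6 = 11010110 matches 110xxxxx → 2-byte sequence.
Byte 1: 0xD6 = 11010110, payload 10110 (5 bits).
Byte 2: 0x9C = 10011100 (10xxxxxx ✓), payload 011100.
Concatenate: 10110011100 = 0x59C (11 bits → U+059C).

U+059C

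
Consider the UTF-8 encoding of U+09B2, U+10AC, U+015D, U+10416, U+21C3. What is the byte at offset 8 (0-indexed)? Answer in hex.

U+09B2 → 3-byte form E0 A6 B2 at offsets 0–2.
U+10AC → 3-byte form E1 82 AC at offsets 3–5.
U+015D → 2-byte form C5 9D at offsets 6–7.
U+10416 → 4-byte form F0 90 90 96 at offsets 8–11.
Offset 8 falls in char 4's range; it's byte 1 of F0 90 90 96 = 0xF0.

0xF0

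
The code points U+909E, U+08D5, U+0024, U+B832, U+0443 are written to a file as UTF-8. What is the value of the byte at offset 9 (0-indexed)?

0xB2

U+909E → 3-byte form E9 82 9E at offsets 0–2.
U+08D5 → 3-byte form E0 A3 95 at offsets 3–5.
U+0024 → 1-byte form 24 at offsets 6–6.
U+B832 → 3-byte form EB A0 B2 at offsets 7–9.
Offset 9 falls in char 4's range; it's byte 3 of EB A0 B2 = 0xB2.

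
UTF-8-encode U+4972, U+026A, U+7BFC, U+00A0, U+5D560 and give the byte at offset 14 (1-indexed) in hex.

0xA0

1-indexed offset 14 is 0-indexed offset 13.
U+4972 → 3-byte form E4 A5 B2 at offsets 0–2.
U+026A → 2-byte form C9 AA at offsets 3–4.
U+7BFC → 3-byte form E7 AF BC at offsets 5–7.
U+00A0 → 2-byte form C2 A0 at offsets 8–9.
U+5D560 → 4-byte form F1 9D 95 A0 at offsets 10–13.
Offset 13 falls in char 5's range; it's byte 4 of F1 9D 95 A0 = 0xA0.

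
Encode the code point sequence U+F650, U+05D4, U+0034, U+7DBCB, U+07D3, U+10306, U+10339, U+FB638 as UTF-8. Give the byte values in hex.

EF 99 90 D7 94 34 F1 BD AF 8B DF 93 F0 90 8C 86 F0 90 8C B9 F3 BB 98 B8

U+F650: 3-byte form → EF 99 90.
U+05D4: 2-byte form → D7 94.
U+0034: 1-byte form → 34.
U+7DBCB: 4-byte form → F1 BD AF 8B.
U+07D3: 2-byte form → DF 93.
U+10306: 4-byte form → F0 90 8C 86.
U+10339: 4-byte form → F0 90 8C B9.
U+FB638: 4-byte form → F3 BB 98 B8.
Concatenated (24 bytes): EF 99 90 D7 94 34 F1 BD AF 8B DF 93 F0 90 8C 86 F0 90 8C B9 F3 BB 98 B8.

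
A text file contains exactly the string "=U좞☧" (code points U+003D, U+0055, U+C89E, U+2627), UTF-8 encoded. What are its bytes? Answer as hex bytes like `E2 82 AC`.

U+003D: 1-byte form → 3D.
U+0055: 1-byte form → 55.
U+C89E: 3-byte form → EC A2 9E.
U+2627: 3-byte form → E2 98 A7.
Concatenated (8 bytes): 3D 55 EC A2 9E E2 98 A7.

3D 55 EC A2 9E E2 98 A7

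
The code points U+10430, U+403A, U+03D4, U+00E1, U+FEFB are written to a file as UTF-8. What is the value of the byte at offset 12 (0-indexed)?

0xBB

U+10430 → 4-byte form F0 90 90 B0 at offsets 0–3.
U+403A → 3-byte form E4 80 BA at offsets 4–6.
U+03D4 → 2-byte form CF 94 at offsets 7–8.
U+00E1 → 2-byte form C3 A1 at offsets 9–10.
U+FEFB → 3-byte form EF BB BB at offsets 11–13.
Offset 12 falls in char 5's range; it's byte 2 of EF BB BB = 0xBB.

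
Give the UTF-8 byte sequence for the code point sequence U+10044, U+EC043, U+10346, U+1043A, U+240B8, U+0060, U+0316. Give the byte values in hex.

F0 90 81 84 F3 AC 81 83 F0 90 8D 86 F0 90 90 BA F0 A4 82 B8 60 CC 96

U+10044: 4-byte form → F0 90 81 84.
U+EC043: 4-byte form → F3 AC 81 83.
U+10346: 4-byte form → F0 90 8D 86.
U+1043A: 4-byte form → F0 90 90 BA.
U+240B8: 4-byte form → F0 A4 82 B8.
U+0060: 1-byte form → 60.
U+0316: 2-byte form → CC 96.
Concatenated (23 bytes): F0 90 81 84 F3 AC 81 83 F0 90 8D 86 F0 90 90 BA F0 A4 82 B8 60 CC 96.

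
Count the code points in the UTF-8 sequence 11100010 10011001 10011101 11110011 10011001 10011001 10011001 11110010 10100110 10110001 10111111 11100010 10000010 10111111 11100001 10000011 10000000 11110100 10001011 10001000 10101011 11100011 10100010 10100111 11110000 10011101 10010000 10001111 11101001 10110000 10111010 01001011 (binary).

10

Byte at offset 0: 0xE2 = 11100010 → 3-byte char (#1). Advance 3.
Byte at offset 3: 0xF3 = 11110011 → 4-byte char (#2). Advance 4.
Byte at offset 7: 0xF2 = 11110010 → 4-byte char (#3). Advance 4.
Byte at offset 11: 0xE2 = 11100010 → 3-byte char (#4). Advance 3.
Byte at offset 14: 0xE1 = 11100001 → 3-byte char (#5). Advance 3.
Byte at offset 17: 0xF4 = 11110100 → 4-byte char (#6). Advance 4.
Byte at offset 21: 0xE3 = 11100011 → 3-byte char (#7). Advance 3.
Byte at offset 24: 0xF0 = 11110000 → 4-byte char (#8). Advance 4.
Byte at offset 28: 0xE9 = 11101001 → 3-byte char (#9). Advance 3.
Byte at offset 31: 0x4B = 01001011 → 1-byte char (#10). Advance 1.
Reached end at offset 32 after 10 code points.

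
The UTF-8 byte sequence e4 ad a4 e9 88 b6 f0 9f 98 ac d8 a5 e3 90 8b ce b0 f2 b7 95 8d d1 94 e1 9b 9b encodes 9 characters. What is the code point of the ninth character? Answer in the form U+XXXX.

Offset 0: leading byte 0xE4 = 11100100 → 3-byte char #1 = E4 AD A4.
Offset 3: leading byte 0xE9 = 11101001 → 3-byte char #2 = E9 88 B6.
Offset 6: leading byte 0xF0 = 11110000 → 4-byte char #3 = F0 9F 98 AC.
Offset 10: leading byte 0xD8 = 11011000 → 2-byte char #4 = D8 A5.
Offset 12: leading byte 0xE3 = 11100011 → 3-byte char #5 = E3 90 8B.
Offset 15: leading byte 0xCE = 11001110 → 2-byte char #6 = CE B0.
Offset 17: leading byte 0xF2 = 11110010 → 4-byte char #7 = F2 B7 95 8D.
Offset 21: leading byte 0xD1 = 11010001 → 2-byte char #8 = D1 94.
Offset 23: leading byte 0xE1 = 11100001 → 3-byte char #9 = E1 9B 9B.
Leading byte 0xE1 = 11100001 matches 1110xxxx → 3-byte sequence.
Byte 1: 0xE1 = 11100001, payload 0001 (4 bits).
Byte 2: 0x9B = 10011011 (10xxxxxx ✓), payload 011011.
Byte 3: 0x9B = 10011011 (10xxxxxx ✓), payload 011011.
Concatenate: 0001011011011011 = 0x16DB (16 bits → U+16DB).

U+16DB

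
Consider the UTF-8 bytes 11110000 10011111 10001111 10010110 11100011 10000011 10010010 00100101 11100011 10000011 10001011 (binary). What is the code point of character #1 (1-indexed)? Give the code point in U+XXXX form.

U+1F3D6

Offset 0: leading byte 0xF0 = 11110000 → 4-byte char #1 = F0 9F 8F 96.
Leading byte 0xF0 = 11110000 matches 11110xxx → 4-byte sequence.
Byte 1: 0xF0 = 11110000, payload 000 (3 bits).
Byte 2: 0x9F = 10011111 (10xxxxxx ✓), payload 011111.
Byte 3: 0x8F = 10001111 (10xxxxxx ✓), payload 001111.
Byte 4: 0x96 = 10010110 (10xxxxxx ✓), payload 010110.
Concatenate: 000011111001111010110 = 0x1F3D6 (21 bits → U+1F3D6).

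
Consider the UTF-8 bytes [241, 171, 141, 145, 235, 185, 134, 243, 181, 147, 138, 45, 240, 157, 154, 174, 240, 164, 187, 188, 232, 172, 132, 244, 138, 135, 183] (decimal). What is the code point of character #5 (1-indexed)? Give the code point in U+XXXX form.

U+1D6AE

Offset 0: leading byte 0xF1 = 11110001 → 4-byte char #1 = F1 AB 8D 91.
Offset 4: leading byte 0xEB = 11101011 → 3-byte char #2 = EB B9 86.
Offset 7: leading byte 0xF3 = 11110011 → 4-byte char #3 = F3 B5 93 8A.
Offset 11: leading byte 0x2D = 00101101 → 1-byte char #4 = 2D.
Offset 12: leading byte 0xF0 = 11110000 → 4-byte char #5 = F0 9D 9A AE.
Leading byte 0xF0 = 11110000 matches 11110xxx → 4-byte sequence.
Byte 1: 0xF0 = 11110000, payload 000 (3 bits).
Byte 2: 0x9D = 10011101 (10xxxxxx ✓), payload 011101.
Byte 3: 0x9A = 10011010 (10xxxxxx ✓), payload 011010.
Byte 4: 0xAE = 10101110 (10xxxxxx ✓), payload 101110.
Concatenate: 000011101011010101110 = 0x1D6AE (21 bits → U+1D6AE).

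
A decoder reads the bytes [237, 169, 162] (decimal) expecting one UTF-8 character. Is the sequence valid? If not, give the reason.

Structurally a 3-byte sequence; payload = 0xDA62.
But 0xDA62 is in U+D800–U+DFFF, the surrogate range. Surrogates are not Unicode scalar values and are forbidden in UTF-8.

invalid (encodes a surrogate (U+D800–U+DFFF))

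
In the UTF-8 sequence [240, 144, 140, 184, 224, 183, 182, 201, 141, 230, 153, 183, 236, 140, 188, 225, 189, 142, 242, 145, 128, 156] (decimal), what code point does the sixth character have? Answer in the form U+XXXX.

Offset 0: leading byte 0xF0 = 11110000 → 4-byte char #1 = F0 90 8C B8.
Offset 4: leading byte 0xE0 = 11100000 → 3-byte char #2 = E0 B7 B6.
Offset 7: leading byte 0xC9 = 11001001 → 2-byte char #3 = C9 8D.
Offset 9: leading byte 0xE6 = 11100110 → 3-byte char #4 = E6 99 B7.
Offset 12: leading byte 0xEC = 11101100 → 3-byte char #5 = EC 8C BC.
Offset 15: leading byte 0xE1 = 11100001 → 3-byte char #6 = E1 BD 8E.
Leading byte 0xE1 = 11100001 matches 1110xxxx → 3-byte sequence.
Byte 1: 0xE1 = 11100001, payload 0001 (4 bits).
Byte 2: 0xBD = 10111101 (10xxxxxx ✓), payload 111101.
Byte 3: 0x8E = 10001110 (10xxxxxx ✓), payload 001110.
Concatenate: 0001111101001110 = 0x1F4E (16 bits → U+1F4E).

U+1F4E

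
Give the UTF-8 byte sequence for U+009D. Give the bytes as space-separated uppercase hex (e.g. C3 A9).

C2 9D

U+009D = 0x9D = 157 decimal. In range U+0080–U+07FF → 2-byte form: 110xxxxx 10xxxxxx.
Binary (11 bits): 00010011101.
Split 5+6: 00010 | 011101.
Byte 1: 11000010 = 0xC2.
Byte 2: 10011101 = 0x9D.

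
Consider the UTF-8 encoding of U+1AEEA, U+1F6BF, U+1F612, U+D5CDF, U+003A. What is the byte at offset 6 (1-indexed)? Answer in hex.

1-indexed offset 6 is 0-indexed offset 5.
U+1AEEA → 4-byte form F0 9A BB AA at offsets 0–3.
U+1F6BF → 4-byte form F0 9F 9A BF at offsets 4–7.
Offset 5 falls in char 2's range; it's byte 2 of F0 9F 9A BF = 0x9F.

0x9F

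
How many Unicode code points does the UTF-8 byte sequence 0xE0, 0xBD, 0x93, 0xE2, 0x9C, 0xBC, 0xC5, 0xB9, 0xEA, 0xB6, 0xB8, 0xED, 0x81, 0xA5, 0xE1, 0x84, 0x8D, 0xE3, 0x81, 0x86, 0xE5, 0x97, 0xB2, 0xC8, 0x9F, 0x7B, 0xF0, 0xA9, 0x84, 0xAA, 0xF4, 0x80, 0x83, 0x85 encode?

Byte at offset 0: 0xE0 = 11100000 → 3-byte char (#1). Advance 3.
Byte at offset 3: 0xE2 = 11100010 → 3-byte char (#2). Advance 3.
Byte at offset 6: 0xC5 = 11000101 → 2-byte char (#3). Advance 2.
Byte at offset 8: 0xEA = 11101010 → 3-byte char (#4). Advance 3.
Byte at offset 11: 0xED = 11101101 → 3-byte char (#5). Advance 3.
Byte at offset 14: 0xE1 = 11100001 → 3-byte char (#6). Advance 3.
Byte at offset 17: 0xE3 = 11100011 → 3-byte char (#7). Advance 3.
Byte at offset 20: 0xE5 = 11100101 → 3-byte char (#8). Advance 3.
Byte at offset 23: 0xC8 = 11001000 → 2-byte char (#9). Advance 2.
Byte at offset 25: 0x7B = 01111011 → 1-byte char (#10). Advance 1.
Byte at offset 26: 0xF0 = 11110000 → 4-byte char (#11). Advance 4.
Byte at offset 30: 0xF4 = 11110100 → 4-byte char (#12). Advance 4.
Reached end at offset 34 after 12 code points.

12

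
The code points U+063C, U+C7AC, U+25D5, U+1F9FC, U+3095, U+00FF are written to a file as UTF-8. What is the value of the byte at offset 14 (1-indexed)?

1-indexed offset 14 is 0-indexed offset 13.
U+063C → 2-byte form D8 BC at offsets 0–1.
U+C7AC → 3-byte form EC 9E AC at offsets 2–4.
U+25D5 → 3-byte form E2 97 95 at offsets 5–7.
U+1F9FC → 4-byte form F0 9F A7 BC at offsets 8–11.
U+3095 → 3-byte form E3 82 95 at offsets 12–14.
Offset 13 falls in char 5's range; it's byte 2 of E3 82 95 = 0x82.

0x82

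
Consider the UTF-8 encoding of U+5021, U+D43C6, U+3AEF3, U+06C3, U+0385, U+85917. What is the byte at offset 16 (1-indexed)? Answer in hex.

1-indexed offset 16 is 0-indexed offset 15.
U+5021 → 3-byte form E5 80 A1 at offsets 0–2.
U+D43C6 → 4-byte form F3 94 8F 86 at offsets 3–6.
U+3AEF3 → 4-byte form F0 BA BB B3 at offsets 7–10.
U+06C3 → 2-byte form DB 83 at offsets 11–12.
U+0385 → 2-byte form CE 85 at offsets 13–14.
U+85917 → 4-byte form F2 85 A4 97 at offsets 15–18.
Offset 15 falls in char 6's range; it's byte 1 of F2 85 A4 97 = 0xF2.

0xF2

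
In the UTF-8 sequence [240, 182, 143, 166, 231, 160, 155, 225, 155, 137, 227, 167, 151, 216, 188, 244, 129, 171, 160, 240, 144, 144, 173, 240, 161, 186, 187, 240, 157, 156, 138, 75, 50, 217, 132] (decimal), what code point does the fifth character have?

Offset 0: leading byte 0xF0 = 11110000 → 4-byte char #1 = F0 B6 8F A6.
Offset 4: leading byte 0xE7 = 11100111 → 3-byte char #2 = E7 A0 9B.
Offset 7: leading byte 0xE1 = 11100001 → 3-byte char #3 = E1 9B 89.
Offset 10: leading byte 0xE3 = 11100011 → 3-byte char #4 = E3 A7 97.
Offset 13: leading byte 0xD8 = 11011000 → 2-byte char #5 = D8 BC.
Leading byte 0xD8 = 11011000 matches 110xxxxx → 2-byte sequence.
Byte 1: 0xD8 = 11011000, payload 11000 (5 bits).
Byte 2: 0xBC = 10111100 (10xxxxxx ✓), payload 111100.
Concatenate: 11000111100 = 0x63C (11 bits → U+063C).

U+063C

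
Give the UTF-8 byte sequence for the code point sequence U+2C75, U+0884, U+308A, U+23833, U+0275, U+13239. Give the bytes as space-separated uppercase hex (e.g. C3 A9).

E2 B1 B5 E0 A2 84 E3 82 8A F0 A3 A0 B3 C9 B5 F0 93 88 B9

U+2C75: 3-byte form → E2 B1 B5.
U+0884: 3-byte form → E0 A2 84.
U+308A: 3-byte form → E3 82 8A.
U+23833: 4-byte form → F0 A3 A0 B3.
U+0275: 2-byte form → C9 B5.
U+13239: 4-byte form → F0 93 88 B9.
Concatenated (19 bytes): E2 B1 B5 E0 A2 84 E3 82 8A F0 A3 A0 B3 C9 B5 F0 93 88 B9.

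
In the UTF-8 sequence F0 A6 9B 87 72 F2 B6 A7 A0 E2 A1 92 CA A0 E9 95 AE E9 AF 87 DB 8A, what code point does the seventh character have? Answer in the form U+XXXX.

U+9BC7

Offset 0: leading byte 0xF0 = 11110000 → 4-byte char #1 = F0 A6 9B 87.
Offset 4: leading byte 0x72 = 01110010 → 1-byte char #2 = 72.
Offset 5: leading byte 0xF2 = 11110010 → 4-byte char #3 = F2 B6 A7 A0.
Offset 9: leading byte 0xE2 = 11100010 → 3-byte char #4 = E2 A1 92.
Offset 12: leading byte 0xCA = 11001010 → 2-byte char #5 = CA A0.
Offset 14: leading byte 0xE9 = 11101001 → 3-byte char #6 = E9 95 AE.
Offset 17: leading byte 0xE9 = 11101001 → 3-byte char #7 = E9 AF 87.
Leading byte 0xE9 = 11101001 matches 1110xxxx → 3-byte sequence.
Byte 1: 0xE9 = 11101001, payload 1001 (4 bits).
Byte 2: 0xAF = 10101111 (10xxxxxx ✓), payload 101111.
Byte 3: 0x87 = 10000111 (10xxxxxx ✓), payload 000111.
Concatenate: 1001101111000111 = 0x9BC7 (16 bits → U+9BC7).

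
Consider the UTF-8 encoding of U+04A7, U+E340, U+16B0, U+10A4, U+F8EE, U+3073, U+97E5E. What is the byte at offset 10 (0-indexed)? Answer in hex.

U+04A7 → 2-byte form D2 A7 at offsets 0–1.
U+E340 → 3-byte form EE 8D 80 at offsets 2–4.
U+16B0 → 3-byte form E1 9A B0 at offsets 5–7.
U+10A4 → 3-byte form E1 82 A4 at offsets 8–10.
Offset 10 falls in char 4's range; it's byte 3 of E1 82 A4 = 0xA4.

0xA4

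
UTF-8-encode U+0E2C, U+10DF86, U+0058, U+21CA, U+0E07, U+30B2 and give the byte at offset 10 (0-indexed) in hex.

U+0E2C → 3-byte form E0 B8 AC at offsets 0–2.
U+10DF86 → 4-byte form F4 8D BE 86 at offsets 3–6.
U+0058 → 1-byte form 58 at offsets 7–7.
U+21CA → 3-byte form E2 87 8A at offsets 8–10.
Offset 10 falls in char 4's range; it's byte 3 of E2 87 8A = 0x8A.

0x8A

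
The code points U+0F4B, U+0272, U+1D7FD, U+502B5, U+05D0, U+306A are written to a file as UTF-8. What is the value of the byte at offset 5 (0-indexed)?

U+0F4B → 3-byte form E0 BD 8B at offsets 0–2.
U+0272 → 2-byte form C9 B2 at offsets 3–4.
U+1D7FD → 4-byte form F0 9D 9F BD at offsets 5–8.
Offset 5 falls in char 3's range; it's byte 1 of F0 9D 9F BD = 0xF0.

0xF0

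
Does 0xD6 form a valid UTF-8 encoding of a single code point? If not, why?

Leading byte 0xD6 = 11010110 → 2-byte form, but only 1 byte is present.

invalid (sequence truncated)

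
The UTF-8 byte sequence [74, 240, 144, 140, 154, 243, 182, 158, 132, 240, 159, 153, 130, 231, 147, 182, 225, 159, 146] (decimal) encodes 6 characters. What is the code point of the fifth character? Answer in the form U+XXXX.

U+74F6

Offset 0: leading byte 0x4A = 01001010 → 1-byte char #1 = 4A.
Offset 1: leading byte 0xF0 = 11110000 → 4-byte char #2 = F0 90 8C 9A.
Offset 5: leading byte 0xF3 = 11110011 → 4-byte char #3 = F3 B6 9E 84.
Offset 9: leading byte 0xF0 = 11110000 → 4-byte char #4 = F0 9F 99 82.
Offset 13: leading byte 0xE7 = 11100111 → 3-byte char #5 = E7 93 B6.
Leading byte 0xE7 = 11100111 matches 1110xxxx → 3-byte sequence.
Byte 1: 0xE7 = 11100111, payload 0111 (4 bits).
Byte 2: 0x93 = 10010011 (10xxxxxx ✓), payload 010011.
Byte 3: 0xB6 = 10110110 (10xxxxxx ✓), payload 110110.
Concatenate: 0111010011110110 = 0x74F6 (16 bits → U+74F6).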